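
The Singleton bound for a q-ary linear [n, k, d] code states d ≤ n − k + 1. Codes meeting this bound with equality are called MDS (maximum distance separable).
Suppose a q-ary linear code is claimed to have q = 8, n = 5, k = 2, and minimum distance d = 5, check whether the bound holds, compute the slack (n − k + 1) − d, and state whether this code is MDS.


Singleton RHS = n − k + 1 = 4, slack = -1, bound violated (no such code; not MDS).

Singleton bound: d ≤ n − k + 1.
Here n = 5, k = 2, so n − k + 1 = 4.
Given d = 5, check d ≤ 4: NO.
Slack = (n − k + 1) − d = -1.
The slack is negative: d = 5 exceeds n − k + 1 = 4 by 1, so the Singleton bound is violated and no linear [5, 2, 5]_8 code can exist. In particular it is not MDS (MDS requires d = n − k + 1 exactly).
Description: the claimed parameters are [5, 2, 5]_8; such a code would be impossible (violates the Singleton bound).


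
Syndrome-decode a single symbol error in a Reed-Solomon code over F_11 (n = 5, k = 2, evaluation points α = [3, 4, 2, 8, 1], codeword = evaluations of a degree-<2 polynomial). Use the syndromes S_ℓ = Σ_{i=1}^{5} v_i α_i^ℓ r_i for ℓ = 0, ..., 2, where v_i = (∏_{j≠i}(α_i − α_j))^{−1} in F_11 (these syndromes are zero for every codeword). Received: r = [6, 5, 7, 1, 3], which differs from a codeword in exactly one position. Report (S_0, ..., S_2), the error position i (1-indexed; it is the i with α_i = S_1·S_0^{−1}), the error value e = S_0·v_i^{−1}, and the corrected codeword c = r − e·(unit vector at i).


S = (8, 8, 8), error at position 5, error magnitude e = 6, c = [6, 5, 7, 1, 8].

Step 1: column multipliers v_i = (∏_{j≠i}(α_i − α_j))^{−1} mod 11.
  i = 1 (α = 3): (3−4)(3−2)(3−8)(3−1) = (−1)·1·(−5)·2 = 10 ≡ 10, so v_1 = 10^{−1} = 10 (mod 11).
  i = 2 (α = 4): (4−3)(4−2)(4−8)(4−1) = 1·2·(−4)·3 = −24 ≡ 9, so v_2 = 9^{−1} = 5 (mod 11).
  i = 3 (α = 2): (2−3)(2−4)(2−8)(2−1) = (−1)·(−2)·(−6)·1 = −12 ≡ 10, so v_3 = 10^{−1} = 10 (mod 11).
  i = 4 (α = 8): (8−3)(8−4)(8−2)(8−1) = 5·4·6·7 = 840 ≡ 4, so v_4 = 4^{−1} = 3 (mod 11).
  i = 5 (α = 1): (1−3)(1−4)(1−2)(1−8) = (−2)·(−3)·(−1)·(−7) = 42 ≡ 9, so v_5 = 9^{−1} = 5 (mod 11).
  v = [10, 5, 10, 3, 5].
Step 2: syndromes of r = [6, 5, 7, 1, 3] (all sums mod 11).
  S_0 = Σ v_i r_i = 10·6 + 5·5 + 10·7 + 3·1 + 5·3 = 173 ≡ 8.
  S_1 = Σ v_i α_i r_i = 10·3·6 + 5·4·5 + 10·2·7 + 3·8·1 + 5·1·3 = 459 ≡ 8.
  α_i^2 mod 11 = [9, 5, 4, 9, 1].
  S_2 = Σ v_i α_i^2 r_i = 10·9·6 + 5·5·5 + 10·4·7 + 3·9·1 + 5·1·3 = 987 ≡ 8.
  S = (8, 8, 8) ≠ 0, so r is not a codeword (an error is present).
Step 3: locate the error. For a single error e at position i, S_ℓ = v_i·e·α_i^ℓ, so α_err = S_1/S_0.
  S_0^{−1} = 8^{−1} = 7 (mod 11), so α_err = 8·7 = 56 ≡ 1 = α_5. Error position i = 5.
  Consistency check: S_2/S_1 = 8·7 = 56 ≡ 1 = α_err ✓ (single-error assumption holds).
Step 4: error magnitude e = S_0/v_5 = S_0·∏_{j≠5}(α_5 − α_j) = 8·9 = 72 ≡ 6 (mod 11).
Step 5: correct position 5: c_5 = r_5 − e = 3 − 6 ≡ 8 (mod 11). Hence c = [6, 5, 7, 1, 8].
  Check: interpolating c through the α_i gives m(x) = 9 + 10·x (degree < 2) with m(α_i) = c_i for every i, so c is indeed a codeword.


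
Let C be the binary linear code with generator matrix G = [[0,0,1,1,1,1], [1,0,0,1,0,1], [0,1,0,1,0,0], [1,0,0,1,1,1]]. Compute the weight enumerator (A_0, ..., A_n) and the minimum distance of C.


Weight distribution: A_0 = 1, A_1 = 1, A_2 = 2, A_3 = 6, A_4 = 5, A_5 = 1. Minimum distance d = 1.

Enumerate all 2^4 = 16 messages m ∈ F_2^4.
For each, compute codeword c = mG in F_2^6, then tally its weight.
  m = 0000 → c = 000000, weight = 0.
  m = 1000 → c = 001111, weight = 4.
  m = 0100 → c = 100101, weight = 3.
  m = 1100 → c = 101010, weight = 3.
  m = 0010 → c = 010100, weight = 2.
  m = 1010 → c = 011011, weight = 4.
  m = 0110 → c = 110001, weight = 3.
  m = 1110 → c = 111110, weight = 5.
  m = 0001 → c = 100111, weight = 4.
  m = 1001 → c = 101000, weight = 2.
  m = 0101 → c = 000010, weight = 1.
  m = 1101 → c = 001101, weight = 3.
  m = 0011 → c = 110011, weight = 4.
  m = 1011 → c = 111100, weight = 4.
  m = 0111 → c = 010110, weight = 3.
  m = 1111 → c = 011001, weight = 3.
Tally weights:
  weight 0: 1 codewords.
  weight 1: 1 codewords.
  weight 2: 2 codewords.
  weight 3: 6 codewords.
  weight 4: 5 codewords.
  weight 5: 1 codewords.
Minimum distance d = smallest w > 0 with A_w > 0 = 1.
Sanity: Σ A_w = 16 = 2^4 = 16 ✓.


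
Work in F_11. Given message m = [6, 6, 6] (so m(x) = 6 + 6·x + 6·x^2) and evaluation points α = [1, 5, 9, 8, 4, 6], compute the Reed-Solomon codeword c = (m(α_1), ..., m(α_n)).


c = [7, 10, 7, 9, 5, 5]

Message polynomial: m(x) = 6 + 6·x + 6·x^2 (mod 11).
For each evaluation point α_i, compute m(α_i) mod 11:
  α_1 = 1: Horner steps 6 → 1 → 7, so m(1) = 7.
  α_2 = 5: Horner steps 6 → 3 → 10, so m(5) = 10.
  α_3 = 9: Horner steps 6 → 5 → 7, so m(9) = 7.
  α_4 = 8: Horner steps 6 → 10 → 9, so m(8) = 9.
  α_5 = 4: Horner steps 6 → 8 → 5, so m(4) = 5.
  α_6 = 6: Horner steps 6 → 9 → 5, so m(6) = 5.
Codeword c = [7, 10, 7, 9, 5, 5] ∈ F_11^6.


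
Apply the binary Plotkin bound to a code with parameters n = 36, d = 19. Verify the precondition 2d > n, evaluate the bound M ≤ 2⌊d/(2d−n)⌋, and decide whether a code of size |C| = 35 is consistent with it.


Plotkin bound M ≤ 18; given |C| = 35 > bound (violated).

Check applicability: 2d = 38, n = 36.
2d − n = 2 > 0, so Plotkin applies.
Compute d/(2d−n) = 19/2 ≈ 9.5000.
⌊d/(2d−n)⌋ = 9.
Plotkin bound: M ≤ 2·9 = 18.
Given |C| = 35, check: VIOLATED.
This |C| is above the Plotkin bound, so no binary code with n = 36, d = 19 and 35 codewords exists.


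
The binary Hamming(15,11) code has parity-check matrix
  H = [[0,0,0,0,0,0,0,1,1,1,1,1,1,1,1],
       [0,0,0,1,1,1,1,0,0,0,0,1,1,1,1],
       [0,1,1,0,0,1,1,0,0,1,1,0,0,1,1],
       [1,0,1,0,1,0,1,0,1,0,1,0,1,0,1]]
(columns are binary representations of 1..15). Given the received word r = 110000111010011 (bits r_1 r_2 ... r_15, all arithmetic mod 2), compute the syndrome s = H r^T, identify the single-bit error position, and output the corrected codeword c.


s = (1, 1, 1, 1)^T, error position = 15, corrected codeword c = 110000111010010

Compute s = H r^T mod 2 one row at a time:
  s_1 = 1 + 1 + 0 + 1 + 0 + 0 + 1 + 1 = 5 ≡ 1 (mod 2).
  s_2 = 0 + 0 + 0 + 1 + 0 + 0 + 1 + 1 = 3 ≡ 1 (mod 2).
  s_3 = 1 + 0 + 0 + 1 + 0 + 1 + 1 + 1 = 5 ≡ 1 (mod 2).
  s_4 = 1 + 0 + 0 + 1 + 1 + 1 + 0 + 1 = 5 ≡ 1 (mod 2).
s = (1, 1, 1, 1)^T — this equals column 15 of H (binary 1111), so error is at position 15.
Correct: flip bit 15 of r = 110000111010011 to get c = 110000111010010.


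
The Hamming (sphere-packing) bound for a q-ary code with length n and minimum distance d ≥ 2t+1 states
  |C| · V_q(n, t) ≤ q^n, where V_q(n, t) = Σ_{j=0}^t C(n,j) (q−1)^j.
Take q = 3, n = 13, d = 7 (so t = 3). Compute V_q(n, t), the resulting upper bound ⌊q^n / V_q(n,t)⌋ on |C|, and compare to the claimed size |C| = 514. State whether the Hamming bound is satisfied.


V_q(n, t) = 2627, q^n = 1594323, Hamming bound = 606, |C| = 514 ≤ bound (satisfied).

Step 1: Compute V_q(n, t) = Σ_{j=0}^3 C(n, j) (q−1)^j.
  j = 0: C(13,0)·(2)^0 = 1·1 = 1.
  j = 1: C(13,1)·(2)^1 = 13·2 = 26.
  j = 2: C(13,2)·(2)^2 = 78·4 = 312.
  j = 3: C(13,3)·(2)^3 = 286·8 = 2288.
  V_q(n, t) = 1 + 26 + 312 + 2288 = 2627.
Step 2: q^n = 3^13 = 1594323.
Step 3: Hamming bound ⌊q^n / V_q(n,t)⌋ = ⌊1594323/2627⌋ = 606.
Step 4: Compare |C| = 514 to 606: satisfied.
The claimed |C| lies below the Hamming bound.


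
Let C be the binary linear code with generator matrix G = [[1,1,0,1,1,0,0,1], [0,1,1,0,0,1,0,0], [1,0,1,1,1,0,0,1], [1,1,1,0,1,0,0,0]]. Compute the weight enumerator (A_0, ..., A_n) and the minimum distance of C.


Weight distribution: A_0 = 1, A_1 = 1, A_2 = 2, A_3 = 4, A_4 = 3, A_5 = 3, A_6 = 2. Minimum distance d = 1.

Enumerate all 2^4 = 16 messages m ∈ F_2^4.
For each, compute codeword c = mG in F_2^8, then tally its weight.
  m = 0000 → c = 00000000, weight = 0.
  m = 1000 → c = 11011001, weight = 5.
  m = 0100 → c = 01100100, weight = 3.
  m = 1100 → c = 10111101, weight = 6.
  m = 0010 → c = 10111001, weight = 5.
  m = 1010 → c = 01100000, weight = 2.
  m = 0110 → c = 11011101, weight = 6.
  m = 1110 → c = 00000100, weight = 1.
  m = 0001 → c = 11101000, weight = 4.
  m = 1001 → c = 00110001, weight = 3.
  m = 0101 → c = 10001100, weight = 3.
  m = 1101 → c = 01010101, weight = 4.
  m = 0011 → c = 01010001, weight = 3.
  m = 1011 → c = 10001000, weight = 2.
  m = 0111 → c = 00110101, weight = 4.
  m = 1111 → c = 11101100, weight = 5.
Tally weights:
  weight 0: 1 codewords.
  weight 1: 1 codewords.
  weight 2: 2 codewords.
  weight 3: 4 codewords.
  weight 4: 3 codewords.
  weight 5: 3 codewords.
  weight 6: 2 codewords.
Minimum distance d = smallest w > 0 with A_w > 0 = 1.
Sanity: Σ A_w = 16 = 2^4 = 16 ✓.


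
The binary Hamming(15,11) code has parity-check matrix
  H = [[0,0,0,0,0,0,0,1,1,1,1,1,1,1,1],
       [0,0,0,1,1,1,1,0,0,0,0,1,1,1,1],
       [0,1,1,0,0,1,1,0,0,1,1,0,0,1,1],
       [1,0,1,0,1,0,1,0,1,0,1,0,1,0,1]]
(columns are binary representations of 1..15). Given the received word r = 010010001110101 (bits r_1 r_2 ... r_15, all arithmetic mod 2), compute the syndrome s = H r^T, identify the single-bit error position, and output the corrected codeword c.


s = (1, 1, 0, 1)^T, error position = 13, corrected codeword c = 010010001110001

Compute s = H r^T mod 2 one row at a time:
  s_1 = 0 + 1 + 1 + 1 + 0 + 1 + 0 + 1 = 5 ≡ 1 (mod 2).
  s_2 = 0 + 1 + 0 + 0 + 0 + 1 + 0 + 1 = 3 ≡ 1 (mod 2).
  s_3 = 1 + 0 + 0 + 0 + 1 + 1 + 0 + 1 = 4 ≡ 0 (mod 2).
  s_4 = 0 + 0 + 1 + 0 + 1 + 1 + 1 + 1 = 5 ≡ 1 (mod 2).
s = (1, 1, 0, 1)^T — this equals column 13 of H (binary 1101), so error is at position 13.
Correct: flip bit 13 of r = 010010001110101 to get c = 010010001110001.


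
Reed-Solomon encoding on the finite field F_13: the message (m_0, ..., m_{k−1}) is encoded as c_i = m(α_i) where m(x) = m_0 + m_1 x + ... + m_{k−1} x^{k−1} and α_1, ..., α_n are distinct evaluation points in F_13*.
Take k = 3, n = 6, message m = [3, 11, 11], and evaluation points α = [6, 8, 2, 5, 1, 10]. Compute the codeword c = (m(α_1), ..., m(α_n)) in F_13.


c = [10, 2, 4, 8, 12, 4]

Message polynomial: m(x) = 3 + 11·x + 11·x^2 (mod 13).
For each evaluation point α_i, compute m(α_i) mod 13:
  α_1 = 6: Horner steps 11 → 12 → 10, so m(6) = 10.
  α_2 = 8: Horner steps 11 → 8 → 2, so m(8) = 2.
  α_3 = 2: Horner steps 11 → 7 → 4, so m(2) = 4.
  α_4 = 5: Horner steps 11 → 1 → 8, so m(5) = 8.
  α_5 = 1: Horner steps 11 → 9 → 12, so m(1) = 12.
  α_6 = 10: Horner steps 11 → 4 → 4, so m(10) = 4.
Codeword c = [10, 2, 4, 8, 12, 4] ∈ F_13^6.


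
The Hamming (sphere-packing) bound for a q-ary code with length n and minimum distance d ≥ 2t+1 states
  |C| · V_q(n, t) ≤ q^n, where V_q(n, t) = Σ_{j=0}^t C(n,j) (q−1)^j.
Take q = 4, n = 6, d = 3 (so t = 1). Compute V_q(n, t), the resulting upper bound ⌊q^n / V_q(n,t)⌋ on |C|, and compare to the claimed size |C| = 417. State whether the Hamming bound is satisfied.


V_q(n, t) = 19, q^n = 4096, Hamming bound = 215, |C| = 417 > bound (violated).

Step 1: Compute V_q(n, t) = Σ_{j=0}^1 C(n, j) (q−1)^j.
  j = 0: C(6,0)·(3)^0 = 1·1 = 1.
  j = 1: C(6,1)·(3)^1 = 6·3 = 18.
  V_q(n, t) = 1 + 18 = 19.
Step 2: q^n = 4^6 = 4096.
Step 3: Hamming bound ⌊q^n / V_q(n,t)⌋ = ⌊4096/19⌋ = 215.
Step 4: Compare |C| = 417 to 215: violated.
The claimed |C| lies above the Hamming bound, so no 4-ary code of length 6 with d ≥ 3 can have 417 codewords.


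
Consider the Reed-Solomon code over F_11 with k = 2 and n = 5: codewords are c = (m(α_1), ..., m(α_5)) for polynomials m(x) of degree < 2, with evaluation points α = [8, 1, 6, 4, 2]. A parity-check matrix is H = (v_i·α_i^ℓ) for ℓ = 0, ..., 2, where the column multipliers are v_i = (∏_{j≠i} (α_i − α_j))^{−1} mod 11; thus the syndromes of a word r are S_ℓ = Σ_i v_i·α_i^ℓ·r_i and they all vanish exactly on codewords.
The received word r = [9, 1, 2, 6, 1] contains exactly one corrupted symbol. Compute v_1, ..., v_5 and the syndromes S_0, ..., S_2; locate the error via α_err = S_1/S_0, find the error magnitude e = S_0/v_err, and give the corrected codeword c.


S = (5, 10, 9), error at position 5, error magnitude e = 2, c = [9, 1, 2, 6, 10].

Step 1: column multipliers v_i = (∏_{j≠i}(α_i − α_j))^{−1} mod 11.
  i = 1 (α = 8): (8−1)(8−6)(8−4)(8−2) = 7·2·4·6 = 336 ≡ 6, so v_1 = 6^{−1} = 2 (mod 11).
  i = 2 (α = 1): (1−8)(1−6)(1−4)(1−2) = (−7)·(−5)·(−3)·(−1) = 105 ≡ 6, so v_2 = 6^{−1} = 2 (mod 11).
  i = 3 (α = 6): (6−8)(6−1)(6−4)(6−2) = (−2)·5·2·4 = −80 ≡ 8, so v_3 = 8^{−1} = 7 (mod 11).
  i = 4 (α = 4): (4−8)(4−1)(4−6)(4−2) = (−4)·3·(−2)·2 = 48 ≡ 4, so v_4 = 4^{−1} = 3 (mod 11).
  i = 5 (α = 2): (2−8)(2−1)(2−6)(2−4) = (−6)·1·(−4)·(−2) = −48 ≡ 7, so v_5 = 7^{−1} = 8 (mod 11).
  v = [2, 2, 7, 3, 8].
Step 2: syndromes of r = [9, 1, 2, 6, 1] (all sums mod 11).
  S_0 = Σ v_i r_i = 2·9 + 2·1 + 7·2 + 3·6 + 8·1 = 60 ≡ 5.
  S_1 = Σ v_i α_i r_i = 2·8·9 + 2·1·1 + 7·6·2 + 3·4·6 + 8·2·1 = 318 ≡ 10.
  α_i^2 mod 11 = [9, 1, 3, 5, 4].
  S_2 = Σ v_i α_i^2 r_i = 2·9·9 + 2·1·1 + 7·3·2 + 3·5·6 + 8·4·1 = 328 ≡ 9.
  S = (5, 10, 9) ≠ 0, so r is not a codeword (an error is present).
Step 3: locate the error. For a single error e at position i, S_ℓ = v_i·e·α_i^ℓ, so α_err = S_1/S_0.
  S_0^{−1} = 5^{−1} = 9 (mod 11), so α_err = 10·9 = 90 ≡ 2 = α_5. Error position i = 5.
  Consistency check: S_2/S_1 = 9·10 = 90 ≡ 2 = α_err ✓ (single-error assumption holds).
Step 4: error magnitude e = S_0/v_5 = S_0·∏_{j≠5}(α_5 − α_j) = 5·7 = 35 ≡ 2 (mod 11).
Step 5: correct position 5: c_5 = r_5 − e = 1 − 2 ≡ 10 (mod 11). Hence c = [9, 1, 2, 6, 10].
  Check: interpolating c through the α_i gives m(x) = 3 + 9·x (degree < 2) with m(α_i) = c_i for every i, so c is indeed a codeword.


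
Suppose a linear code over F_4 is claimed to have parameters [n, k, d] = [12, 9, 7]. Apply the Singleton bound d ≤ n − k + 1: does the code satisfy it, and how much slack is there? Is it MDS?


Singleton RHS = n − k + 1 = 4, slack = -3, bound violated (no such code; not MDS).

Singleton bound: d ≤ n − k + 1.
Here n = 12, k = 9, so n − k + 1 = 4.
Given d = 7, check d ≤ 4: NO.
Slack = (n − k + 1) − d = -3.
The slack is negative: d = 7 exceeds n − k + 1 = 4 by 3, so the Singleton bound is violated and no linear [12, 9, 7]_4 code can exist. In particular it is not MDS (MDS requires d = n − k + 1 exactly).
Description: the claimed parameters are [12, 9, 7]_4; such a code would be impossible (violates the Singleton bound).


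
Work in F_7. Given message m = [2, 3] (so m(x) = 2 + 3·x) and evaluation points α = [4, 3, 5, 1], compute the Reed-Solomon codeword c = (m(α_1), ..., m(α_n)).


c = [0, 4, 3, 5]

Message polynomial: m(x) = 2 + 3·x (mod 7).
For each evaluation point α_i, compute m(α_i) mod 7:
  α_1 = 4: Horner steps 3 → 0, so m(4) = 0.
  α_2 = 3: Horner steps 3 → 4, so m(3) = 4.
  α_3 = 5: Horner steps 3 → 3, so m(5) = 3.
  α_4 = 1: Horner steps 3 → 5, so m(1) = 5.
Codeword c = [0, 4, 3, 5] ∈ F_7^4.


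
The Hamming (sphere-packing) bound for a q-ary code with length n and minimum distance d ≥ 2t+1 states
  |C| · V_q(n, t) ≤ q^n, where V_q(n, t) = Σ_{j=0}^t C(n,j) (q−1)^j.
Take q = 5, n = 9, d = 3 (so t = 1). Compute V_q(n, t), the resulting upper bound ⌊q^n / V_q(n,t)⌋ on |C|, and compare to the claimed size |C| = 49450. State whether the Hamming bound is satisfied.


V_q(n, t) = 37, q^n = 1953125, Hamming bound = 52787, |C| = 49450 ≤ bound (satisfied).

Step 1: Compute V_q(n, t) = Σ_{j=0}^1 C(n, j) (q−1)^j.
  j = 0: C(9,0)·(4)^0 = 1·1 = 1.
  j = 1: C(9,1)·(4)^1 = 9·4 = 36.
  V_q(n, t) = 1 + 36 = 37.
Step 2: q^n = 5^9 = 1953125.
Step 3: Hamming bound ⌊q^n / V_q(n,t)⌋ = ⌊1953125/37⌋ = 52787.
Step 4: Compare |C| = 49450 to 52787: satisfied.
The claimed |C| lies below the Hamming bound.


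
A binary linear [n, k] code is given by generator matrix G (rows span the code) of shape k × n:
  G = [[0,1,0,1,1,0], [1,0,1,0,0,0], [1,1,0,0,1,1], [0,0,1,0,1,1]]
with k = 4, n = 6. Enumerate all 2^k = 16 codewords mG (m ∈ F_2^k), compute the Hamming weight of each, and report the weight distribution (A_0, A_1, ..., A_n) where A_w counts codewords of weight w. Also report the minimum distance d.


Weight distribution: A_0 = 1, A_1 = 1, A_2 = 2, A_3 = 6, A_4 = 5, A_5 = 1. Minimum distance d = 1.

Enumerate all 2^4 = 16 messages m ∈ F_2^4.
For each, compute codeword c = mG in F_2^6, then tally its weight.
  m = 0000 → c = 000000, weight = 0.
  m = 1000 → c = 010110, weight = 3.
  m = 0100 → c = 101000, weight = 2.
  m = 1100 → c = 111110, weight = 5.
  m = 0010 → c = 110011, weight = 4.
  m = 1010 → c = 100101, weight = 3.
  m = 0110 → c = 011011, weight = 4.
  m = 1110 → c = 001101, weight = 3.
  m = 0001 → c = 001011, weight = 3.
  m = 1001 → c = 011101, weight = 4.
  m = 0101 → c = 100011, weight = 3.
  m = 1101 → c = 110101, weight = 4.
  m = 0011 → c = 111000, weight = 3.
  m = 1011 → c = 101110, weight = 4.
  m = 0111 → c = 010000, weight = 1.
  m = 1111 → c = 000110, weight = 2.
Tally weights:
  weight 0: 1 codewords.
  weight 1: 1 codewords.
  weight 2: 2 codewords.
  weight 3: 6 codewords.
  weight 4: 5 codewords.
  weight 5: 1 codewords.
Minimum distance d = smallest w > 0 with A_w > 0 = 1.
Sanity: Σ A_w = 16 = 2^4 = 16 ✓.


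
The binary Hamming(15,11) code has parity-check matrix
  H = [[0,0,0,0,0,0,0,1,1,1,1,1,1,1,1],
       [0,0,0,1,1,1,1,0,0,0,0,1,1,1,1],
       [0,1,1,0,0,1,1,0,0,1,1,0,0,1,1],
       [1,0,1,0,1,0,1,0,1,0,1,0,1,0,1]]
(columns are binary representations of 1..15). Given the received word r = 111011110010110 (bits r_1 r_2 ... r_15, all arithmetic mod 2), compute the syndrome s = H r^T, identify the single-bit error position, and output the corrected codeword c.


s = (0, 1, 0, 0)^T, error position = 4, corrected codeword c = 111111110010110

Compute s = H r^T mod 2 one row at a time:
  s_1 = 1 + 0 + 0 + 1 + 0 + 1 + 1 + 0 = 4 ≡ 0 (mod 2).
  s_2 = 0 + 1 + 1 + 1 + 0 + 1 + 1 + 0 = 5 ≡ 1 (mod 2).
  s_3 = 1 + 1 + 1 + 1 + 0 + 1 + 1 + 0 = 6 ≡ 0 (mod 2).
  s_4 = 1 + 1 + 1 + 1 + 0 + 1 + 1 + 0 = 6 ≡ 0 (mod 2).
s = (0, 1, 0, 0)^T — this equals column 4 of H (binary 0100), so error is at position 4.
Correct: flip bit 4 of r = 111011110010110 to get c = 111111110010110.


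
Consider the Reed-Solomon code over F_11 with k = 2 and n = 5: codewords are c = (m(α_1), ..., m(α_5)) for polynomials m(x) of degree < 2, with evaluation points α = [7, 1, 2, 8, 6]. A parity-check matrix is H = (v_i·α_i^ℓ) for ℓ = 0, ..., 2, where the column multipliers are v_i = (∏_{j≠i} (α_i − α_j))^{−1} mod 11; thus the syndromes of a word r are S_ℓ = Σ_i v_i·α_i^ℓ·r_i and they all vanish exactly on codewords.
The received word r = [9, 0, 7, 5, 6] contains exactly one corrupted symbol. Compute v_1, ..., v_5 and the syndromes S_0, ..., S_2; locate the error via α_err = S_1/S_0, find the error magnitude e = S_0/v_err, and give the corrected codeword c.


S = (10, 5, 8), error at position 5, error magnitude e = 4, c = [9, 0, 7, 5, 2].

Step 1: column multipliers v_i = (∏_{j≠i}(α_i − α_j))^{−1} mod 11.
  i = 1 (α = 7): (7−1)(7−2)(7−8)(7−6) = 6·5·(−1)·1 = −30 ≡ 3, so v_1 = 3^{−1} = 4 (mod 11).
  i = 2 (α = 1): (1−7)(1−2)(1−8)(1−6) = (−6)·(−1)·(−7)·(−5) = 210 ≡ 1, so v_2 = 1^{−1} = 1 (mod 11).
  i = 3 (α = 2): (2−7)(2−1)(2−8)(2−6) = (−5)·1·(−6)·(−4) = −120 ≡ 1, so v_3 = 1^{−1} = 1 (mod 11).
  i = 4 (α = 8): (8−7)(8−1)(8−2)(8−6) = 1·7·6·2 = 84 ≡ 7, so v_4 = 7^{−1} = 8 (mod 11).
  i = 5 (α = 6): (6−7)(6−1)(6−2)(6−8) = (−1)·5·4·(−2) = 40 ≡ 7, so v_5 = 7^{−1} = 8 (mod 11).
  v = [4, 1, 1, 8, 8].
Step 2: syndromes of r = [9, 0, 7, 5, 6] (all sums mod 11).
  S_0 = Σ v_i r_i = 4·9 + 1·0 + 1·7 + 8·5 + 8·6 = 131 ≡ 10.
  S_1 = Σ v_i α_i r_i = 4·7·9 + 1·1·0 + 1·2·7 + 8·8·5 + 8·6·6 = 874 ≡ 5.
  α_i^2 mod 11 = [5, 1, 4, 9, 3].
  S_2 = Σ v_i α_i^2 r_i = 4·5·9 + 1·1·0 + 1·4·7 + 8·9·5 + 8·3·6 = 712 ≡ 8.
  S = (10, 5, 8) ≠ 0, so r is not a codeword (an error is present).
Step 3: locate the error. For a single error e at position i, S_ℓ = v_i·e·α_i^ℓ, so α_err = S_1/S_0.
  S_0^{−1} = 10^{−1} = 10 (mod 11), so α_err = 5·10 = 50 ≡ 6 = α_5. Error position i = 5.
  Consistency check: S_2/S_1 = 8·9 = 72 ≡ 6 = α_err ✓ (single-error assumption holds).
Step 4: error magnitude e = S_0/v_5 = S_0·∏_{j≠5}(α_5 − α_j) = 10·7 = 70 ≡ 4 (mod 11).
Step 5: correct position 5: c_5 = r_5 − e = 6 − 4 ≡ 2 (mod 11). Hence c = [9, 0, 7, 5, 2].
  Check: interpolating c through the α_i gives m(x) = 4 + 7·x (degree < 2) with m(α_i) = c_i for every i, so c is indeed a codeword.


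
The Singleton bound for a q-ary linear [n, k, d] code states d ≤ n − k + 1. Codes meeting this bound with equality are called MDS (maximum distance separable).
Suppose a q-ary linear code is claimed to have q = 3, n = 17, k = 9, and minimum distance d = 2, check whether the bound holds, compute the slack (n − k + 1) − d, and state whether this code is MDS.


Singleton RHS = n − k + 1 = 9, slack = 7, bound satisfied, not MDS.

Singleton bound: d ≤ n − k + 1.
Here n = 17, k = 9, so n − k + 1 = 9.
Given d = 2, check d ≤ 9: YES.
Slack = (n − k + 1) − d = 7.
The code is NOT MDS (slack = 7 > 0).
Description: the claimed parameters are [17, 9, 2]_3; such a code would be non-MDS.


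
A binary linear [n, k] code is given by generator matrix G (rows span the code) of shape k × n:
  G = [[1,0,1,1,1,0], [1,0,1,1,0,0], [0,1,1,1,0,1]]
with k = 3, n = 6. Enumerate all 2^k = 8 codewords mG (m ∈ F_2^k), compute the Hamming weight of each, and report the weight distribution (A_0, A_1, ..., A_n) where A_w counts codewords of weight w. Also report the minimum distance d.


Weight distribution: A_0 = 1, A_1 = 1, A_3 = 2, A_4 = 3, A_5 = 1. Minimum distance d = 1.

Enumerate all 2^3 = 8 messages m ∈ F_2^3.
For each, compute codeword c = mG in F_2^6, then tally its weight.
  m = 000 → c = 000000, weight = 0.
  m = 100 → c = 101110, weight = 4.
  m = 010 → c = 101100, weight = 3.
  m = 110 → c = 000010, weight = 1.
  m = 001 → c = 011101, weight = 4.
  m = 101 → c = 110011, weight = 4.
  m = 011 → c = 110001, weight = 3.
  m = 111 → c = 011111, weight = 5.
Tally weights:
  weight 0: 1 codewords.
  weight 1: 1 codewords.
  weight 3: 2 codewords.
  weight 4: 3 codewords.
  weight 5: 1 codewords.
Minimum distance d = smallest w > 0 with A_w > 0 = 1.
Sanity: Σ A_w = 8 = 2^3 = 8 ✓.


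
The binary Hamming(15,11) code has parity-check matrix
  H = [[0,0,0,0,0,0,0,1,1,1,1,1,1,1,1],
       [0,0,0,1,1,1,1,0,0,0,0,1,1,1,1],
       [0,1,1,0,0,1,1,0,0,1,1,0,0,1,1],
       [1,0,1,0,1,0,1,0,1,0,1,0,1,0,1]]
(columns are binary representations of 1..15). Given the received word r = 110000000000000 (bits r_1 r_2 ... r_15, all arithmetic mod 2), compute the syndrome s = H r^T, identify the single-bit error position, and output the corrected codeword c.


s = (0, 0, 1, 1)^T, error position = 3, corrected codeword c = 111000000000000

Compute s = H r^T mod 2 one row at a time:
  s_1 = 0 + 0 + 0 + 0 + 0 + 0 + 0 + 0 = 0 ≡ 0 (mod 2).
  s_2 = 0 + 0 + 0 + 0 + 0 + 0 + 0 + 0 = 0 ≡ 0 (mod 2).
  s_3 = 1 + 0 + 0 + 0 + 0 + 0 + 0 + 0 = 1 ≡ 1 (mod 2).
  s_4 = 1 + 0 + 0 + 0 + 0 + 0 + 0 + 0 = 1 ≡ 1 (mod 2).
s = (0, 0, 1, 1)^T — this equals column 3 of H (binary 0011), so error is at position 3.
Correct: flip bit 3 of r = 110000000000000 to get c = 111000000000000.


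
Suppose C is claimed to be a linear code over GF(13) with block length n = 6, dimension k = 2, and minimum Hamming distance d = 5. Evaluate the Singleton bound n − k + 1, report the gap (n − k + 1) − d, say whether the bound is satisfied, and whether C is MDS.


Singleton RHS = n − k + 1 = 5, slack = 0, bound satisfied, MDS.

Singleton bound: d ≤ n − k + 1.
Here n = 6, k = 2, so n − k + 1 = 5.
Given d = 5, check d ≤ 5: YES.
Slack = (n − k + 1) − d = 0.
The code is MDS (slack = 0).
Description: the claimed parameters are [6, 2, 5]_13; such a code would be MDS (meets Singleton bound).


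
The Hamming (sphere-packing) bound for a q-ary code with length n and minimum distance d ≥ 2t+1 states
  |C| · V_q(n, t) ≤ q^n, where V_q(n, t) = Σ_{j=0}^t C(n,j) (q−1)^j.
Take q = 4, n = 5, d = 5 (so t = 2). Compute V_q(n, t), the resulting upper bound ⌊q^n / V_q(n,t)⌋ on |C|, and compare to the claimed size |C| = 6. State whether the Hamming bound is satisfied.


V_q(n, t) = 106, q^n = 1024, Hamming bound = 9, |C| = 6 ≤ bound (satisfied).

Step 1: Compute V_q(n, t) = Σ_{j=0}^2 C(n, j) (q−1)^j.
  j = 0: C(5,0)·(3)^0 = 1·1 = 1.
  j = 1: C(5,1)·(3)^1 = 5·3 = 15.
  j = 2: C(5,2)·(3)^2 = 10·9 = 90.
  V_q(n, t) = 1 + 15 + 90 = 106.
Step 2: q^n = 4^5 = 1024.
Step 3: Hamming bound ⌊q^n / V_q(n,t)⌋ = ⌊1024/106⌋ = 9.
Step 4: Compare |C| = 6 to 9: satisfied.
The claimed |C| lies below the Hamming bound.


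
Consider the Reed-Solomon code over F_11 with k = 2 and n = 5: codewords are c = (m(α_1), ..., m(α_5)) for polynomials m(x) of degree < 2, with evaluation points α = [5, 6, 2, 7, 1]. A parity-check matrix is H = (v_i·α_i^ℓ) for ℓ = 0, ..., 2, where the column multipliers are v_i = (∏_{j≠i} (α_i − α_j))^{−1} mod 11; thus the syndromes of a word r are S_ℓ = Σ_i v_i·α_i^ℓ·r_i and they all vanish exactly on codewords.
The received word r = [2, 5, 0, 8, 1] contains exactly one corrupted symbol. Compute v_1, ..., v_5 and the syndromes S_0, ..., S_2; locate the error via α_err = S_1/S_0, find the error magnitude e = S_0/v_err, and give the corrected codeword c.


S = (3, 6, 1), error at position 3, error magnitude e = 7, c = [2, 5, 4, 8, 1].

Step 1: column multipliers v_i = (∏_{j≠i}(α_i − α_j))^{−1} mod 11.
  i = 1 (α = 5): (5−6)(5−2)(5−7)(5−1) = (−1)·3·(−2)·4 = 24 ≡ 2, so v_1 = 2^{−1} = 6 (mod 11).
  i = 2 (α = 6): (6−5)(6−2)(6−7)(6−1) = 1·4·(−1)·5 = −20 ≡ 2, so v_2 = 2^{−1} = 6 (mod 11).
  i = 3 (α = 2): (2−5)(2−6)(2−7)(2−1) = (−3)·(−4)·(−5)·1 = −60 ≡ 6, so v_3 = 6^{−1} = 2 (mod 11).
  i = 4 (α = 7): (7−5)(7−6)(7−2)(7−1) = 2·1·5·6 = 60 ≡ 5, so v_4 = 5^{−1} = 9 (mod 11).
  i = 5 (α = 1): (1−5)(1−6)(1−2)(1−7) = (−4)·(−5)·(−1)·(−6) = 120 ≡ 10, so v_5 = 10^{−1} = 10 (mod 11).
  v = [6, 6, 2, 9, 10].
Step 2: syndromes of r = [2, 5, 0, 8, 1] (all sums mod 11).
  S_0 = Σ v_i r_i = 6·2 + 6·5 + 2·0 + 9·8 + 10·1 = 124 ≡ 3.
  S_1 = Σ v_i α_i r_i = 6·5·2 + 6·6·5 + 2·2·0 + 9·7·8 + 10·1·1 = 754 ≡ 6.
  α_i^2 mod 11 = [3, 3, 4, 5, 1].
  S_2 = Σ v_i α_i^2 r_i = 6·3·2 + 6·3·5 + 2·4·0 + 9·5·8 + 10·1·1 = 496 ≡ 1.
  S = (3, 6, 1) ≠ 0, so r is not a codeword (an error is present).
Step 3: locate the error. For a single error e at position i, S_ℓ = v_i·e·α_i^ℓ, so α_err = S_1/S_0.
  S_0^{−1} = 3^{−1} = 4 (mod 11), so α_err = 6·4 = 24 ≡ 2 = α_3. Error position i = 3.
  Consistency check: S_2/S_1 = 1·2 = 2 ≡ 2 = α_err ✓ (single-error assumption holds).
Step 4: error magnitude e = S_0/v_3 = S_0·∏_{j≠3}(α_3 − α_j) = 3·6 = 18 ≡ 7 (mod 11).
Step 5: correct position 3: c_3 = r_3 − e = 0 − 7 ≡ 4 (mod 11). Hence c = [2, 5, 4, 8, 1].
  Check: interpolating c through the α_i gives m(x) = 9 + 3·x (degree < 2) with m(α_i) = c_i for every i, so c is indeed a codeword.


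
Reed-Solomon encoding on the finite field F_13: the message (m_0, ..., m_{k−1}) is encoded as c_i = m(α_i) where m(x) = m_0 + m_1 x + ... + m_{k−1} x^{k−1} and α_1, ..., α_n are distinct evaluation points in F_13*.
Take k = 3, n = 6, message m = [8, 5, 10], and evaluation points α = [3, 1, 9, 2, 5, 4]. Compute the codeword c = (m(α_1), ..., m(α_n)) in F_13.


c = [9, 10, 5, 6, 10, 6]

Message polynomial: m(x) = 8 + 5·x + 10·x^2 (mod 13).
For each evaluation point α_i, compute m(α_i) mod 13:
  α_1 = 3: Horner steps 10 → 9 → 9, so m(3) = 9.
  α_2 = 1: Horner steps 10 → 2 → 10, so m(1) = 10.
  α_3 = 9: Horner steps 10 → 4 → 5, so m(9) = 5.
  α_4 = 2: Horner steps 10 → 12 → 6, so m(2) = 6.
  α_5 = 5: Horner steps 10 → 3 → 10, so m(5) = 10.
  α_6 = 4: Horner steps 10 → 6 → 6, so m(4) = 6.
Codeword c = [9, 10, 5, 6, 10, 6] ∈ F_13^6.


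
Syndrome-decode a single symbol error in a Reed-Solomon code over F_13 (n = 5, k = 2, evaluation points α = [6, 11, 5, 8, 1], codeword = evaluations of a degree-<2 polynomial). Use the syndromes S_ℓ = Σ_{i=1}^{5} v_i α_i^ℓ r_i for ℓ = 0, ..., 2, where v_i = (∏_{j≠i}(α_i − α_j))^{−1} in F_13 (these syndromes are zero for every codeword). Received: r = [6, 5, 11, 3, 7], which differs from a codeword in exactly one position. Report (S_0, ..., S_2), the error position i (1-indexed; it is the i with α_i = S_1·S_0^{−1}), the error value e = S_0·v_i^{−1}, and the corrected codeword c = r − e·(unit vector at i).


S = (6, 4, 7), error at position 3, error magnitude e = 10, c = [6, 5, 1, 3, 7].

Step 1: column multipliers v_i = (∏_{j≠i}(α_i − α_j))^{−1} mod 13.
  i = 1 (α = 6): (6−11)(6−5)(6−8)(6−1) = (−5)·1·(−2)·5 = 50 ≡ 11, so v_1 = 11^{−1} = 6 (mod 13).
  i = 2 (α = 11): (11−6)(11−5)(11−8)(11−1) = 5·6·3·10 = 900 ≡ 3, so v_2 = 3^{−1} = 9 (mod 13).
  i = 3 (α = 5): (5−6)(5−11)(5−8)(5−1) = (−1)·(−6)·(−3)·4 = −72 ≡ 6, so v_3 = 6^{−1} = 11 (mod 13).
  i = 4 (α = 8): (8−6)(8−11)(8−5)(8−1) = 2·(−3)·3·7 = −126 ≡ 4, so v_4 = 4^{−1} = 10 (mod 13).
  i = 5 (α = 1): (1−6)(1−11)(1−5)(1−8) = (−5)·(−10)·(−4)·(−7) = 1400 ≡ 9, so v_5 = 9^{−1} = 3 (mod 13).
  v = [6, 9, 11, 10, 3].
Step 2: syndromes of r = [6, 5, 11, 3, 7] (all sums mod 13).
  S_0 = Σ v_i r_i = 6·6 + 9·5 + 11·11 + 10·3 + 3·7 = 253 ≡ 6.
  S_1 = Σ v_i α_i r_i = 6·6·6 + 9·11·5 + 11·5·11 + 10·8·3 + 3·1·7 = 1577 ≡ 4.
  α_i^2 mod 13 = [10, 4, 12, 12, 1].
  S_2 = Σ v_i α_i^2 r_i = 6·10·6 + 9·4·5 + 11·12·11 + 10·12·3 + 3·1·7 = 2373 ≡ 7.
  S = (6, 4, 7) ≠ 0, so r is not a codeword (an error is present).
Step 3: locate the error. For a single error e at position i, S_ℓ = v_i·e·α_i^ℓ, so α_err = S_1/S_0.
  S_0^{−1} = 6^{−1} = 11 (mod 13), so α_err = 4·11 = 44 ≡ 5 = α_3. Error position i = 3.
  Consistency check: S_2/S_1 = 7·10 = 70 ≡ 5 = α_err ✓ (single-error assumption holds).
Step 4: error magnitude e = S_0/v_3 = S_0·∏_{j≠3}(α_3 − α_j) = 6·6 = 36 ≡ 10 (mod 13).
Step 5: correct position 3: c_3 = r_3 − e = 11 − 10 ≡ 1 (mod 13). Hence c = [6, 5, 1, 3, 7].
  Check: interpolating c through the α_i gives m(x) = 2 + 5·x (degree < 2) with m(α_i) = c_i for every i, so c is indeed a codeword.


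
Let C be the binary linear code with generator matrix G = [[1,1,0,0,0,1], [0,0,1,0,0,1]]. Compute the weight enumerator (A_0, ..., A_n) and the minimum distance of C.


Weight distribution: A_0 = 1, A_2 = 1, A_3 = 2. Minimum distance d = 2.

Enumerate all 2^2 = 4 messages m ∈ F_2^2.
For each, compute codeword c = mG in F_2^6, then tally its weight.
  m = 00 → c = 000000, weight = 0.
  m = 10 → c = 110001, weight = 3.
  m = 01 → c = 001001, weight = 2.
  m = 11 → c = 111000, weight = 3.
Tally weights:
  weight 0: 1 codewords.
  weight 2: 1 codewords.
  weight 3: 2 codewords.
Minimum distance d = smallest w > 0 with A_w > 0 = 2.
Sanity: Σ A_w = 4 = 2^2 = 4 ✓.


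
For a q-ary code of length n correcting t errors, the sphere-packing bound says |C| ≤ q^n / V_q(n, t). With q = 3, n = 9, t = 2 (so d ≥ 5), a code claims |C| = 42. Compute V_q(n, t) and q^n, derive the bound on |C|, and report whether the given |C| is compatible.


V_q(n, t) = 163, q^n = 19683, Hamming bound = 120, |C| = 42 ≤ bound (satisfied).

Step 1: Compute V_q(n, t) = Σ_{j=0}^2 C(n, j) (q−1)^j.
  j = 0: C(9,0)·(2)^0 = 1·1 = 1.
  j = 1: C(9,1)·(2)^1 = 9·2 = 18.
  j = 2: C(9,2)·(2)^2 = 36·4 = 144.
  V_q(n, t) = 1 + 18 + 144 = 163.
Step 2: q^n = 3^9 = 19683.
Step 3: Hamming bound ⌊q^n / V_q(n,t)⌋ = ⌊19683/163⌋ = 120.
Step 4: Compare |C| = 42 to 120: satisfied.
The claimed |C| lies below the Hamming bound.


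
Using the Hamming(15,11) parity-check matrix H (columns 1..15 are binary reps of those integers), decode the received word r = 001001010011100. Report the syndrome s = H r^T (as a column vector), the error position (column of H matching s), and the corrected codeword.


s = (0, 1, 1, 1)^T, error position = 7, corrected codeword c = 001001110011100

Compute s = H r^T mod 2 one row at a time:
  s_1 = 1 + 0 + 0 + 1 + 1 + 1 + 0 + 0 = 4 ≡ 0 (mod 2).
  s_2 = 0 + 0 + 1 + 0 + 1 + 1 + 0 + 0 = 3 ≡ 1 (mod 2).
  s_3 = 0 + 1 + 1 + 0 + 0 + 1 + 0 + 0 = 3 ≡ 1 (mod 2).
  s_4 = 0 + 1 + 0 + 0 + 0 + 1 + 1 + 0 = 3 ≡ 1 (mod 2).
s = (0, 1, 1, 1)^T — this equals column 7 of H (binary 0111), so error is at position 7.
Correct: flip bit 7 of r = 001001010011100 to get c = 001001110011100.


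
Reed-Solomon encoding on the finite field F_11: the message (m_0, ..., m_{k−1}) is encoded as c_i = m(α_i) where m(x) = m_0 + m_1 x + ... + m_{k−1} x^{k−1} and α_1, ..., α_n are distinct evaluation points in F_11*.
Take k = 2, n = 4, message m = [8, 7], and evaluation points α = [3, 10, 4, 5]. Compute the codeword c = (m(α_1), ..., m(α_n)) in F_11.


c = [7, 1, 3, 10]

Message polynomial: m(x) = 8 + 7·x (mod 11).
For each evaluation point α_i, compute m(α_i) mod 11:
  α_1 = 3: Horner steps 7 → 7, so m(3) = 7.
  α_2 = 10: Horner steps 7 → 1, so m(10) = 1.
  α_3 = 4: Horner steps 7 → 3, so m(4) = 3.
  α_4 = 5: Horner steps 7 → 10, so m(5) = 10.
Codeword c = [7, 1, 3, 10] ∈ F_11^4.


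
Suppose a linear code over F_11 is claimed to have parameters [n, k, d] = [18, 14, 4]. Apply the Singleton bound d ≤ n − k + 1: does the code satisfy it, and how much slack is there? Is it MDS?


Singleton RHS = n − k + 1 = 5, slack = 1, bound satisfied, not MDS.

Singleton bound: d ≤ n − k + 1.
Here n = 18, k = 14, so n − k + 1 = 5.
Given d = 4, check d ≤ 5: YES.
Slack = (n − k + 1) − d = 1.
The code is NOT MDS (slack = 1 > 0).
Description: the claimed parameters are [18, 14, 4]_11; such a code would be non-MDS.


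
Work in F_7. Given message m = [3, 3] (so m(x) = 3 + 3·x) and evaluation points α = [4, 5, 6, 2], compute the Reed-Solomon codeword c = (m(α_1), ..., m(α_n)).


c = [1, 4, 0, 2]

Message polynomial: m(x) = 3 + 3·x (mod 7).
For each evaluation point α_i, compute m(α_i) mod 7:
  α_1 = 4: Horner steps 3 → 1, so m(4) = 1.
  α_2 = 5: Horner steps 3 → 4, so m(5) = 4.
  α_3 = 6: Horner steps 3 → 0, so m(6) = 0.
  α_4 = 2: Horner steps 3 → 2, so m(2) = 2.
Codeword c = [1, 4, 0, 2] ∈ F_7^4.


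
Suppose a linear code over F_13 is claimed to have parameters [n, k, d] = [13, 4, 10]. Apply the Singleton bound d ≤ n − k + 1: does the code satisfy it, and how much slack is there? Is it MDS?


Singleton RHS = n − k + 1 = 10, slack = 0, bound satisfied, MDS.

Singleton bound: d ≤ n − k + 1.
Here n = 13, k = 4, so n − k + 1 = 10.
Given d = 10, check d ≤ 10: YES.
Slack = (n − k + 1) − d = 0.
The code is MDS (slack = 0).
Description: the claimed parameters are [13, 4, 10]_13; such a code would be MDS (meets Singleton bound).


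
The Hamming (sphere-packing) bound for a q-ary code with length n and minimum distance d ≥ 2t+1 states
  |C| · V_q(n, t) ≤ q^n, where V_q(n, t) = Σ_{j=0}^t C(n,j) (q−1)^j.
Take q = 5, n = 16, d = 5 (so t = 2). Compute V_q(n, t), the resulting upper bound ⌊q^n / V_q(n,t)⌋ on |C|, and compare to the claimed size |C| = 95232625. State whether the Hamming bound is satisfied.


V_q(n, t) = 1985, q^n = 152587890625, Hamming bound = 76870473, |C| = 95232625 > bound (violated).

Step 1: Compute V_q(n, t) = Σ_{j=0}^2 C(n, j) (q−1)^j.
  j = 0: C(16,0)·(4)^0 = 1·1 = 1.
  j = 1: C(16,1)·(4)^1 = 16·4 = 64.
  j = 2: C(16,2)·(4)^2 = 120·16 = 1920.
  V_q(n, t) = 1 + 64 + 1920 = 1985.
Step 2: q^n = 5^16 = 152587890625.
Step 3: Hamming bound ⌊q^n / V_q(n,t)⌋ = ⌊152587890625/1985⌋ = 76870473.
Step 4: Compare |C| = 95232625 to 76870473: violated.
The claimed |C| lies above the Hamming bound, so no 5-ary code of length 16 with d ≥ 5 can have 95232625 codewords.


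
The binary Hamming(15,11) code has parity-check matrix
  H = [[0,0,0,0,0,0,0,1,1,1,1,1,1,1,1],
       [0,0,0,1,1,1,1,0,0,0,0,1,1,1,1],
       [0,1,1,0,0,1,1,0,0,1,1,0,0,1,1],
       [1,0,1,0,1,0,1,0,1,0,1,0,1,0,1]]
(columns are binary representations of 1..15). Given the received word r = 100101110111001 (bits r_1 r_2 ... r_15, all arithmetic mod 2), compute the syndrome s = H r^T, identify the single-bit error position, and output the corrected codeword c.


s = (1, 1, 1, 0)^T, error position = 14, corrected codeword c = 100101110111011

Compute s = H r^T mod 2 one row at a time:
  s_1 = 1 + 0 + 1 + 1 + 1 + 0 + 0 + 1 = 5 ≡ 1 (mod 2).
  s_2 = 1 + 0 + 1 + 1 + 1 + 0 + 0 + 1 = 5 ≡ 1 (mod 2).
  s_3 = 0 + 0 + 1 + 1 + 1 + 1 + 0 + 1 = 5 ≡ 1 (mod 2).
  s_4 = 1 + 0 + 0 + 1 + 0 + 1 + 0 + 1 = 4 ≡ 0 (mod 2).
s = (1, 1, 1, 0)^T — this equals column 14 of H (binary 1110), so error is at position 14.
Correct: flip bit 14 of r = 100101110111001 to get c = 100101110111011.


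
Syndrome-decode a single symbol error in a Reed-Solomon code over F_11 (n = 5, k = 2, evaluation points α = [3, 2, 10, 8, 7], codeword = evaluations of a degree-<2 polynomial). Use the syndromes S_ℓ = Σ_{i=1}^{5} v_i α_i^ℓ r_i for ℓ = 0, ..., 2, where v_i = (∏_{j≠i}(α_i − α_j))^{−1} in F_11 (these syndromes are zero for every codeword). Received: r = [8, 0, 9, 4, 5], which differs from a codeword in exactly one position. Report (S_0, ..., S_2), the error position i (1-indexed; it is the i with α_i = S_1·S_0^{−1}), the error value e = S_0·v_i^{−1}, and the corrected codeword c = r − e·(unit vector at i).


S = (4, 6, 9), error at position 5, error magnitude e = 9, c = [8, 0, 9, 4, 7].

Step 1: column multipliers v_i = (∏_{j≠i}(α_i − α_j))^{−1} mod 11.
  i = 1 (α = 3): (3−2)(3−10)(3−8)(3−7) = 1·(−7)·(−5)·(−4) = −140 ≡ 3, so v_1 = 3^{−1} = 4 (mod 11).
  i = 2 (α = 2): (2−3)(2−10)(2−8)(2−7) = (−1)·(−8)·(−6)·(−5) = 240 ≡ 9, so v_2 = 9^{−1} = 5 (mod 11).
  i = 3 (α = 10): (10−3)(10−2)(10−8)(10−7) = 7·8·2·3 = 336 ≡ 6, so v_3 = 6^{−1} = 2 (mod 11).
  i = 4 (α = 8): (8−3)(8−2)(8−10)(8−7) = 5·6·(−2)·1 = −60 ≡ 6, so v_4 = 6^{−1} = 2 (mod 11).
  i = 5 (α = 7): (7−3)(7−2)(7−10)(7−8) = 4·5·(−3)·(−1) = 60 ≡ 5, so v_5 = 5^{−1} = 9 (mod 11).
  v = [4, 5, 2, 2, 9].
Step 2: syndromes of r = [8, 0, 9, 4, 5] (all sums mod 11).
  S_0 = Σ v_i r_i = 4·8 + 5·0 + 2·9 + 2·4 + 9·5 = 103 ≡ 4.
  S_1 = Σ v_i α_i r_i = 4·3·8 + 5·2·0 + 2·10·9 + 2·8·4 + 9·7·5 = 655 ≡ 6.
  α_i^2 mod 11 = [9, 4, 1, 9, 5].
  S_2 = Σ v_i α_i^2 r_i = 4·9·8 + 5·4·0 + 2·1·9 + 2·9·4 + 9·5·5 = 603 ≡ 9.
  S = (4, 6, 9) ≠ 0, so r is not a codeword (an error is present).
Step 3: locate the error. For a single error e at position i, S_ℓ = v_i·e·α_i^ℓ, so α_err = S_1/S_0.
  S_0^{−1} = 4^{−1} = 3 (mod 11), so α_err = 6·3 = 18 ≡ 7 = α_5. Error position i = 5.
  Consistency check: S_2/S_1 = 9·2 = 18 ≡ 7 = α_err ✓ (single-error assumption holds).
Step 4: error magnitude e = S_0/v_5 = S_0·∏_{j≠5}(α_5 − α_j) = 4·5 = 20 ≡ 9 (mod 11).
Step 5: correct position 5: c_5 = r_5 − e = 5 − 9 ≡ 7 (mod 11). Hence c = [8, 0, 9, 4, 7].
  Check: interpolating c through the α_i gives m(x) = 6 + 8·x (degree < 2) with m(α_i) = c_i for every i, so c is indeed a codeword.
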